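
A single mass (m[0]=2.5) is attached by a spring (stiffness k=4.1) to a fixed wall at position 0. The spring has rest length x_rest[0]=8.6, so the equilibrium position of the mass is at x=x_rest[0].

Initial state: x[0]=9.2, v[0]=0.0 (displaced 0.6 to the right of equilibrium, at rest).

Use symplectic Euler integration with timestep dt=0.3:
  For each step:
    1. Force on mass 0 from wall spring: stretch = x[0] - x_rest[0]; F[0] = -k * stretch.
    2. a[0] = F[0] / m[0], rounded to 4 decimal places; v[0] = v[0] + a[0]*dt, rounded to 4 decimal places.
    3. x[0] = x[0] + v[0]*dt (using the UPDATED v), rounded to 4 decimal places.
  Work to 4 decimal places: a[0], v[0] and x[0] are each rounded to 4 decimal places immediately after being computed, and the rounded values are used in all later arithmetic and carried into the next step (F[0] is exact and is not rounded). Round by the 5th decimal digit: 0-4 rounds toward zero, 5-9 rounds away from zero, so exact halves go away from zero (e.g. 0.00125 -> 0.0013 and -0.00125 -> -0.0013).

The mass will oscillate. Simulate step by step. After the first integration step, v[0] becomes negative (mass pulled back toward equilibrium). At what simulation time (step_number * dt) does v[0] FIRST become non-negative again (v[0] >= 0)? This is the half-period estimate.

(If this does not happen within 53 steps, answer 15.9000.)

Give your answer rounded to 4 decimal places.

Answer: 2.7000

Derivation:
Step 0: x=[9.2000] v=[0.0000]
Step 1: x=[9.1114] v=[-0.2952]
Step 2: x=[8.9474] v=[-0.5468]
Step 3: x=[8.7321] v=[-0.7177]
Step 4: x=[8.4973] v=[-0.7827]
Step 5: x=[8.2776] v=[-0.7322]
Step 6: x=[8.1055] v=[-0.5736]
Step 7: x=[8.0064] v=[-0.3303]
Step 8: x=[7.9949] v=[-0.0383]
Step 9: x=[8.0727] v=[0.2594]
First v>=0 after going negative at step 9, time=2.7000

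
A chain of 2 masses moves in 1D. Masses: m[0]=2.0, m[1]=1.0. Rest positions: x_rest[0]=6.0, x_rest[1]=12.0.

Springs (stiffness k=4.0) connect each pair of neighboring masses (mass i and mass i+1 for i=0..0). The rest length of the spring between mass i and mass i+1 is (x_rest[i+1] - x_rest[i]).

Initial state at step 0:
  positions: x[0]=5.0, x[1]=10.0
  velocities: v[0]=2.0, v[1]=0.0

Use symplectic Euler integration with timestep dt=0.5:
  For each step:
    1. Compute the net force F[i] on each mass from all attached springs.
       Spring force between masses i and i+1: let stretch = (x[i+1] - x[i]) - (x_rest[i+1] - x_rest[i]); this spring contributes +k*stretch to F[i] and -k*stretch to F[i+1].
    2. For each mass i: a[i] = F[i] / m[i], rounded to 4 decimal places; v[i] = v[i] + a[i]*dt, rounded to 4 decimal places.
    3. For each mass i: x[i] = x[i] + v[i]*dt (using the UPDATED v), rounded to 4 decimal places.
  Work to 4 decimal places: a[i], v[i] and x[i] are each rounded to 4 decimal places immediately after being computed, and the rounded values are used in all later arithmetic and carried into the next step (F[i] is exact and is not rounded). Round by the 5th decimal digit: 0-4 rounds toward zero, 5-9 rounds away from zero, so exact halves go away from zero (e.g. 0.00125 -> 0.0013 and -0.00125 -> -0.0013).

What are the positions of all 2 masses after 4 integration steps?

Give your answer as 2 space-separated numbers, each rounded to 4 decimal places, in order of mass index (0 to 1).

Step 0: x=[5.0000 10.0000] v=[2.0000 0.0000]
Step 1: x=[5.5000 11.0000] v=[1.0000 2.0000]
Step 2: x=[5.7500 12.5000] v=[0.5000 3.0000]
Step 3: x=[6.3750 13.2500] v=[1.2500 1.5000]
Step 4: x=[7.4375 13.1250] v=[2.1250 -0.2500]

Answer: 7.4375 13.1250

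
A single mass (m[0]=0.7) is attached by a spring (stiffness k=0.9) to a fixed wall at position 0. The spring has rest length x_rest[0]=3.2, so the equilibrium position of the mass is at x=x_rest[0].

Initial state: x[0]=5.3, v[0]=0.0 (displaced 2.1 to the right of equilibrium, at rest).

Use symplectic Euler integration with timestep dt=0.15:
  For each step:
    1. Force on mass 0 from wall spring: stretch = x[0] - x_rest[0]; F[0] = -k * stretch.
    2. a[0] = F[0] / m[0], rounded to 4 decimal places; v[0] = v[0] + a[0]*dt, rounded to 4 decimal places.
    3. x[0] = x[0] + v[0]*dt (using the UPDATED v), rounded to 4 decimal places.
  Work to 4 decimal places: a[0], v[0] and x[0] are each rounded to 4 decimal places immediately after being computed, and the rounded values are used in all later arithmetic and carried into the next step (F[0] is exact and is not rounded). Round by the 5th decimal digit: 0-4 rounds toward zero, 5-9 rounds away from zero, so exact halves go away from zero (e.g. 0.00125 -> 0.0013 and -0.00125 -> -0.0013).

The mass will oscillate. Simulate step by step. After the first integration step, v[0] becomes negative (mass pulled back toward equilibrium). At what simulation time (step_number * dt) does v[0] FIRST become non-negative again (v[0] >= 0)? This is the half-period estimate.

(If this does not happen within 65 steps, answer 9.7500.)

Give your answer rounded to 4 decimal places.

Answer: 2.8500

Derivation:
Step 0: x=[5.3000] v=[0.0000]
Step 1: x=[5.2393] v=[-0.4050]
Step 2: x=[5.1196] v=[-0.7983]
Step 3: x=[4.9443] v=[-1.1685]
Step 4: x=[4.7186] v=[-1.5049]
Step 5: x=[4.4489] v=[-1.7978]
Step 6: x=[4.1431] v=[-2.0387]
Step 7: x=[3.8100] v=[-2.2206]
Step 8: x=[3.4593] v=[-2.3382]
Step 9: x=[3.1011] v=[-2.3882]
Step 10: x=[2.7457] v=[-2.3691]
Step 11: x=[2.4035] v=[-2.2815]
Step 12: x=[2.0843] v=[-2.1279]
Step 13: x=[1.7974] v=[-1.9127]
Step 14: x=[1.5511] v=[-1.6422]
Step 15: x=[1.3525] v=[-1.3242]
Step 16: x=[1.2073] v=[-0.9679]
Step 17: x=[1.1198] v=[-0.5836]
Step 18: x=[1.0924] v=[-0.1824]
Step 19: x=[1.1260] v=[0.2241]
First v>=0 after going negative at step 19, time=2.8500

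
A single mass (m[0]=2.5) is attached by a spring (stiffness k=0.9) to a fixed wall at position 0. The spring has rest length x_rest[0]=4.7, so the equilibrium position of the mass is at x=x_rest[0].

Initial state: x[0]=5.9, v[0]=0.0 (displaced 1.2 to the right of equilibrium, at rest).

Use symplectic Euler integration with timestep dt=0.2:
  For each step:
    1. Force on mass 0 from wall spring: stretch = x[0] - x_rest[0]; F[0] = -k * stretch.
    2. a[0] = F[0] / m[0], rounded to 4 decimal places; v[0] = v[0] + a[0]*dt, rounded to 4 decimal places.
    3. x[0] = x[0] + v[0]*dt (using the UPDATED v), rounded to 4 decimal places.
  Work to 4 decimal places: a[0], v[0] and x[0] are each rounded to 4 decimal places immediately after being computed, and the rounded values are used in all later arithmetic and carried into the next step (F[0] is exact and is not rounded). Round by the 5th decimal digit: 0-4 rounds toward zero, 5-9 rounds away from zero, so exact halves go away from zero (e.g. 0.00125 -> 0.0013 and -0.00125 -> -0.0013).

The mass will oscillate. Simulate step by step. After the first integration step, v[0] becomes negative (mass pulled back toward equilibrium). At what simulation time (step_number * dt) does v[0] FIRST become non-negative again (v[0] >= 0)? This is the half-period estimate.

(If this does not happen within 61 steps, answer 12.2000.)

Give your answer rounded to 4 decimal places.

Step 0: x=[5.9000] v=[0.0000]
Step 1: x=[5.8827] v=[-0.0864]
Step 2: x=[5.8484] v=[-0.1716]
Step 3: x=[5.7975] v=[-0.2543]
Step 4: x=[5.7308] v=[-0.3333]
Step 5: x=[5.6493] v=[-0.4075]
Step 6: x=[5.5541] v=[-0.4758]
Step 7: x=[5.4466] v=[-0.5373]
Step 8: x=[5.3284] v=[-0.5911]
Step 9: x=[5.2011] v=[-0.6363]
Step 10: x=[5.0666] v=[-0.6724]
Step 11: x=[4.9268] v=[-0.6988]
Step 12: x=[4.7838] v=[-0.7151]
Step 13: x=[4.6396] v=[-0.7211]
Step 14: x=[4.4962] v=[-0.7168]
Step 15: x=[4.3558] v=[-0.7021]
Step 16: x=[4.2203] v=[-0.6773]
Step 17: x=[4.0917] v=[-0.6428]
Step 18: x=[3.9719] v=[-0.5990]
Step 19: x=[3.8626] v=[-0.5466]
Step 20: x=[3.7653] v=[-0.4863]
Step 21: x=[3.6815] v=[-0.4190]
Step 22: x=[3.6124] v=[-0.3457]
Step 23: x=[3.5589] v=[-0.2674]
Step 24: x=[3.5219] v=[-0.1852]
Step 25: x=[3.5018] v=[-0.1004]
Step 26: x=[3.4990] v=[-0.0141]
Step 27: x=[3.5135] v=[0.0724]
First v>=0 after going negative at step 27, time=5.4000

Answer: 5.4000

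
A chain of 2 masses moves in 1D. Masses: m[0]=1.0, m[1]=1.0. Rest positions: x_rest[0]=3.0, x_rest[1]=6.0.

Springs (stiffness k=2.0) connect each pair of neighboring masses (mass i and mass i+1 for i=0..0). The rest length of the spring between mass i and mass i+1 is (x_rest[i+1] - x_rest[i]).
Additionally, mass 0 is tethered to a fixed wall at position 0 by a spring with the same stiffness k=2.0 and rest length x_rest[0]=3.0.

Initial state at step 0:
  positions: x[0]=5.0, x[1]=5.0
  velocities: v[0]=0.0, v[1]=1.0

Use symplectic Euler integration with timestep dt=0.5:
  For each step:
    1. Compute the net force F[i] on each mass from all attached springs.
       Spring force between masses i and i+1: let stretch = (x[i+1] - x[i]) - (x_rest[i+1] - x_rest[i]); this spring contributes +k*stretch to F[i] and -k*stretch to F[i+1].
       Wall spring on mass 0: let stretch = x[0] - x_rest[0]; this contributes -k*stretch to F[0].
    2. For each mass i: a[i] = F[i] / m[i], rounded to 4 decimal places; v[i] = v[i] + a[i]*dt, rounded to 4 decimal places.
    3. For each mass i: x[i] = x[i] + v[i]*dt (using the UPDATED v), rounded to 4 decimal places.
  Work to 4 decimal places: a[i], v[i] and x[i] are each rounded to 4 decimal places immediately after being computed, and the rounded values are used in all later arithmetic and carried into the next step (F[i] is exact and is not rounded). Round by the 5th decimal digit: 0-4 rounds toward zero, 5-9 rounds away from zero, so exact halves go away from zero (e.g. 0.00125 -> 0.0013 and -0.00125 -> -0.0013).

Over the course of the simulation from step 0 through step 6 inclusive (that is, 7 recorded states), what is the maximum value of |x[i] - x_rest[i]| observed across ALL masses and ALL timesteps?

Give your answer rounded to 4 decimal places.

Step 0: x=[5.0000 5.0000] v=[0.0000 1.0000]
Step 1: x=[2.5000 7.0000] v=[-5.0000 4.0000]
Step 2: x=[1.0000 8.2500] v=[-3.0000 2.5000]
Step 3: x=[2.6250 7.3750] v=[3.2500 -1.7500]
Step 4: x=[5.3125 5.6250] v=[5.3750 -3.5000]
Step 5: x=[5.5000 5.2188] v=[0.3750 -0.8125]
Step 6: x=[2.7969 6.4532] v=[-5.4062 2.4687]
Max displacement = 2.5000

Answer: 2.5000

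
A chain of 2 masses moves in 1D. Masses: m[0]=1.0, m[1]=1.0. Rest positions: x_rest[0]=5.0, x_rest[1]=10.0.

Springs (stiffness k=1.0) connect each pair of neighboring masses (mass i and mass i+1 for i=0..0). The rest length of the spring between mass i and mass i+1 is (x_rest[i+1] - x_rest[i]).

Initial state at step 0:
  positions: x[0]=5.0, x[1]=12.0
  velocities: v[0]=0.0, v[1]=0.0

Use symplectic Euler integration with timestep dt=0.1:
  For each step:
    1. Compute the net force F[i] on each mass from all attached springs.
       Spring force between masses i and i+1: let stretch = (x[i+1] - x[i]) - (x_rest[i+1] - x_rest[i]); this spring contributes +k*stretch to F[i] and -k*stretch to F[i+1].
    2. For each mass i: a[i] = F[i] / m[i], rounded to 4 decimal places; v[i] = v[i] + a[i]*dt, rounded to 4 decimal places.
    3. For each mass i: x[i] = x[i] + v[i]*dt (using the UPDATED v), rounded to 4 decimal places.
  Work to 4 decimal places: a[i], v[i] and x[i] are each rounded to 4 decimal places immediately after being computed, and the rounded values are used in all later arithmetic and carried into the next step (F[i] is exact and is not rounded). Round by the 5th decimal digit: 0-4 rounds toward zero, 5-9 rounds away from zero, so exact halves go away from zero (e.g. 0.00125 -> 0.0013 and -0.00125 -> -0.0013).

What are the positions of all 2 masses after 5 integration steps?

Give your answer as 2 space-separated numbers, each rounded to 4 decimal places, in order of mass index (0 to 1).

Step 0: x=[5.0000 12.0000] v=[0.0000 0.0000]
Step 1: x=[5.0200 11.9800] v=[0.2000 -0.2000]
Step 2: x=[5.0596 11.9404] v=[0.3960 -0.3960]
Step 3: x=[5.1180 11.8820] v=[0.5841 -0.5841]
Step 4: x=[5.1941 11.8060] v=[0.7605 -0.7605]
Step 5: x=[5.2863 11.7138] v=[0.9217 -0.9217]

Answer: 5.2863 11.7138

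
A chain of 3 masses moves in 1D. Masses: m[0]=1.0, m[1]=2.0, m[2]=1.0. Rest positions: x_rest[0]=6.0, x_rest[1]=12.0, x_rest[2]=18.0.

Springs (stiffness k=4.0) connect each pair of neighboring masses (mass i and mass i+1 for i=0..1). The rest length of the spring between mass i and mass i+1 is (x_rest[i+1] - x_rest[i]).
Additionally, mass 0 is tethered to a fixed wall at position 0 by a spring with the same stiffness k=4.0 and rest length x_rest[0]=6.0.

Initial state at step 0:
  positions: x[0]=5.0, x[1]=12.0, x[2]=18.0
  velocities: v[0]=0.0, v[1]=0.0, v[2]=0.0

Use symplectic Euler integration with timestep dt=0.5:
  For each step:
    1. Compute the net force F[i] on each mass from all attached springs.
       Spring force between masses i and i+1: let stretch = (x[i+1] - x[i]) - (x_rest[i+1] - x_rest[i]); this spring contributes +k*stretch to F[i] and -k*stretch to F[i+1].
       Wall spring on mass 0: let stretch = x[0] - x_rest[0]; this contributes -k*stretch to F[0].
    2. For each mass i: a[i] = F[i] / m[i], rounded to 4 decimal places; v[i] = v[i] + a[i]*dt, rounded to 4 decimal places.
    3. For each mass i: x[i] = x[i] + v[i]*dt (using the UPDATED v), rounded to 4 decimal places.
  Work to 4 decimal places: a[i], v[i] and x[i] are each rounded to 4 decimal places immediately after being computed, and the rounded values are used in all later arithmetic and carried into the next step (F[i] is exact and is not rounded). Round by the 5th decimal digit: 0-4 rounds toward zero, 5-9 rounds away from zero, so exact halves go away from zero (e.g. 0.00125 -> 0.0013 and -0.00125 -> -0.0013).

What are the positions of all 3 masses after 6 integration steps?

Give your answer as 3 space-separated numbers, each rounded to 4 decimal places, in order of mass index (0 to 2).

Answer: 5.5000 12.5000 17.7500

Derivation:
Step 0: x=[5.0000 12.0000 18.0000] v=[0.0000 0.0000 0.0000]
Step 1: x=[7.0000 11.5000 18.0000] v=[4.0000 -1.0000 0.0000]
Step 2: x=[6.5000 12.0000 17.5000] v=[-1.0000 1.0000 -1.0000]
Step 3: x=[5.0000 12.5000 17.5000] v=[-3.0000 1.0000 0.0000]
Step 4: x=[6.0000 11.7500 18.5000] v=[2.0000 -1.5000 2.0000]
Step 5: x=[6.7500 11.5000 18.7500] v=[1.5000 -0.5000 0.5000]
Step 6: x=[5.5000 12.5000 17.7500] v=[-2.5000 2.0000 -2.0000]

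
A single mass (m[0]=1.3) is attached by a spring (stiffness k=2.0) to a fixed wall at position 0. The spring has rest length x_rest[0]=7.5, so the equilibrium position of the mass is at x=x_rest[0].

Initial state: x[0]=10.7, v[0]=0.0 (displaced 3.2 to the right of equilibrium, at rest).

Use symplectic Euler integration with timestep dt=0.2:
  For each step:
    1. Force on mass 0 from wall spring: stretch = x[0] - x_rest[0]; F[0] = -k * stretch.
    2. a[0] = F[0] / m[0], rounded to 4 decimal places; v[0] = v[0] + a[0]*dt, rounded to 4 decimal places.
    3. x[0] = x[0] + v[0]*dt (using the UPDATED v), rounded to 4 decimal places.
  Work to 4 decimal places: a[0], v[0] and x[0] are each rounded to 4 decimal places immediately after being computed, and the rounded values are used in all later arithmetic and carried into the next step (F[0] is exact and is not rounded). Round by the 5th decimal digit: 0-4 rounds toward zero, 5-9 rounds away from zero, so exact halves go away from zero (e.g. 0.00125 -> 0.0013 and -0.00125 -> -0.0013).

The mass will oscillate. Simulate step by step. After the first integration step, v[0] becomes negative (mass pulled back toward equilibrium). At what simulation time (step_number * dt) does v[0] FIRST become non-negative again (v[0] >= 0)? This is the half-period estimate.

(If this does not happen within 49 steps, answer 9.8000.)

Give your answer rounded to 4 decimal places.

Step 0: x=[10.7000] v=[0.0000]
Step 1: x=[10.5031] v=[-0.9846]
Step 2: x=[10.1214] v=[-1.9086]
Step 3: x=[9.5784] v=[-2.7152]
Step 4: x=[8.9075] v=[-3.3547]
Step 5: x=[8.1499] v=[-3.7878]
Step 6: x=[7.3523] v=[-3.9878]
Step 7: x=[6.5638] v=[-3.9424]
Step 8: x=[5.8329] v=[-3.6543]
Step 9: x=[5.2046] v=[-3.1413]
Step 10: x=[4.7176] v=[-2.4350]
Step 11: x=[4.4018] v=[-1.5789]
Step 12: x=[4.2767] v=[-0.6256]
Step 13: x=[4.3499] v=[0.3662]
First v>=0 after going negative at step 13, time=2.6000

Answer: 2.6000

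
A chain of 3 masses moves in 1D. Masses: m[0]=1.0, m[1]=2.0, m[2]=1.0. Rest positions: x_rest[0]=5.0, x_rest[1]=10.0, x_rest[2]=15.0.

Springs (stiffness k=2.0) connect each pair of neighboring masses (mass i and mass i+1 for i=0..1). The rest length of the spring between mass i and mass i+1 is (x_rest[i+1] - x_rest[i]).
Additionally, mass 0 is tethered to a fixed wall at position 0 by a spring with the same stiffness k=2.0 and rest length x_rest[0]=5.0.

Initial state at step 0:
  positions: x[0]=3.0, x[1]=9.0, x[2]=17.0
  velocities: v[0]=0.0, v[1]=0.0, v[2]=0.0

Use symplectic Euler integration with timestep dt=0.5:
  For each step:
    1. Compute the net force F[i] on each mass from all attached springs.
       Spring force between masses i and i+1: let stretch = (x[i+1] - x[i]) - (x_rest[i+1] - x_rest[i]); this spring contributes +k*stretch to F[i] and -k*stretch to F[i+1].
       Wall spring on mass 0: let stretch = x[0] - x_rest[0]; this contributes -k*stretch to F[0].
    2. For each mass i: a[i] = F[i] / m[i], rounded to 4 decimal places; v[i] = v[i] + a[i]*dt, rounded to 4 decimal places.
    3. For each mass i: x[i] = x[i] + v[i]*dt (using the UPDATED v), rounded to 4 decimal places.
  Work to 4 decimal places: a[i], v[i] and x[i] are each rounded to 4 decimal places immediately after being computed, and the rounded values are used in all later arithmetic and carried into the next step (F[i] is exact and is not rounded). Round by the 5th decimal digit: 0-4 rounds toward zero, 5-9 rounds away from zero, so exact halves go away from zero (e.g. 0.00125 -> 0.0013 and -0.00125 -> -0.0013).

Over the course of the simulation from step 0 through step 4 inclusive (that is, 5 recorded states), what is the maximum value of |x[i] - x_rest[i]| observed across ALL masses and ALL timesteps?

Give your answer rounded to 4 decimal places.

Answer: 2.6250

Derivation:
Step 0: x=[3.0000 9.0000 17.0000] v=[0.0000 0.0000 0.0000]
Step 1: x=[4.5000 9.5000 15.5000] v=[3.0000 1.0000 -3.0000]
Step 2: x=[6.2500 10.2500 13.5000] v=[3.5000 1.5000 -4.0000]
Step 3: x=[6.8750 10.8125 12.3750] v=[1.2500 1.1250 -2.2500]
Step 4: x=[6.0313 10.7813 12.9688] v=[-1.6875 -0.0625 1.1875]
Max displacement = 2.6250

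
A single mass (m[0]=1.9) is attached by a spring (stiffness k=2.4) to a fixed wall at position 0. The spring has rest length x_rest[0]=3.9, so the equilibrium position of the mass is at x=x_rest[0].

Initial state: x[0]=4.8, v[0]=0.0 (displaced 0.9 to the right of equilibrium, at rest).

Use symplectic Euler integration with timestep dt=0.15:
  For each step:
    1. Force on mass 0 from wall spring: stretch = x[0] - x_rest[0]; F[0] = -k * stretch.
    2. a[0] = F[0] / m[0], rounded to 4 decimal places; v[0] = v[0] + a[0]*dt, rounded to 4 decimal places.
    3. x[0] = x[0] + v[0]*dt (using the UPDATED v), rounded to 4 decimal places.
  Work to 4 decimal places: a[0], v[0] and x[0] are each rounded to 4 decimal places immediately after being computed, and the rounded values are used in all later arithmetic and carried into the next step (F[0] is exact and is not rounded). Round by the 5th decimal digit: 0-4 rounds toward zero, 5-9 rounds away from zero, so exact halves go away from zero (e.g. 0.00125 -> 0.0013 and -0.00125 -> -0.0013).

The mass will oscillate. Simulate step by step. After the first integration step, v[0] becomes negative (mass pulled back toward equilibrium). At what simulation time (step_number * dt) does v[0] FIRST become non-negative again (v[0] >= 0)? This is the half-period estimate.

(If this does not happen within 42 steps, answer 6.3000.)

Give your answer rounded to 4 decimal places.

Step 0: x=[4.8000] v=[0.0000]
Step 1: x=[4.7744] v=[-0.1705]
Step 2: x=[4.7240] v=[-0.3362]
Step 3: x=[4.6502] v=[-0.4923]
Step 4: x=[4.5550] v=[-0.6344]
Step 5: x=[4.4412] v=[-0.7585]
Step 6: x=[4.3121] v=[-0.8610]
Step 7: x=[4.1712] v=[-0.9391]
Step 8: x=[4.0226] v=[-0.9905]
Step 9: x=[3.8705] v=[-1.0137]
Step 10: x=[3.7193] v=[-1.0081]
Step 11: x=[3.5732] v=[-0.9739]
Step 12: x=[3.4364] v=[-0.9120]
Step 13: x=[3.3128] v=[-0.8242]
Step 14: x=[3.2059] v=[-0.7129]
Step 15: x=[3.1187] v=[-0.5814]
Step 16: x=[3.0537] v=[-0.4334]
Step 17: x=[3.0127] v=[-0.2731]
Step 18: x=[2.9970] v=[-0.1050]
Step 19: x=[3.0069] v=[0.0661]
First v>=0 after going negative at step 19, time=2.8500

Answer: 2.8500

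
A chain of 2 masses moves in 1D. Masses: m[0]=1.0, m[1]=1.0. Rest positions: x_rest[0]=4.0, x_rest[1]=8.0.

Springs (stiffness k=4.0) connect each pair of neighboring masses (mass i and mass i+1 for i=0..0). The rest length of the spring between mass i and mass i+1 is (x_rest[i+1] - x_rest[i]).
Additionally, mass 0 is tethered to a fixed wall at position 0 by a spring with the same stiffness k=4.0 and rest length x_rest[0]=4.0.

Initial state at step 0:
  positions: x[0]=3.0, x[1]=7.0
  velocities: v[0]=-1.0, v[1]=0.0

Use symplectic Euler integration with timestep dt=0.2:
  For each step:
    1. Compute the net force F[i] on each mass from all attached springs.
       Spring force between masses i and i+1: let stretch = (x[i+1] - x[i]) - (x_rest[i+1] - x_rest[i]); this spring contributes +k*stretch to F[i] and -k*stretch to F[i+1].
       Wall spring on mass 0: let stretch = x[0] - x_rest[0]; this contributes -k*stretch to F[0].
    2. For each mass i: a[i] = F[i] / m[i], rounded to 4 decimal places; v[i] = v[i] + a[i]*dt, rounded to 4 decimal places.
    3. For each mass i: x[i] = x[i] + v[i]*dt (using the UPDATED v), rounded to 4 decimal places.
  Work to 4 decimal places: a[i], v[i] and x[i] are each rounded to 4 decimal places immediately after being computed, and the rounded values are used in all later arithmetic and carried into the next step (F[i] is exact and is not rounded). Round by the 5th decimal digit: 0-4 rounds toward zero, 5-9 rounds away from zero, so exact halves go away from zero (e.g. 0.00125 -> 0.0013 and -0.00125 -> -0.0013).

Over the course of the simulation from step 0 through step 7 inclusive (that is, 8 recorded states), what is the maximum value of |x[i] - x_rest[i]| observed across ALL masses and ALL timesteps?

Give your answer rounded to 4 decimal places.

Answer: 1.0400

Derivation:
Step 0: x=[3.0000 7.0000] v=[-1.0000 0.0000]
Step 1: x=[2.9600 7.0000] v=[-0.2000 0.0000]
Step 2: x=[3.0928 6.9936] v=[0.6640 -0.0320]
Step 3: x=[3.3549 7.0031] v=[1.3104 0.0474]
Step 4: x=[3.6639 7.0689] v=[1.5450 0.3288]
Step 5: x=[3.9315 7.2299] v=[1.3379 0.8048]
Step 6: x=[4.0978 7.5031] v=[0.8314 1.3661]
Step 7: x=[4.1533 7.8715] v=[0.2774 1.8419]
Max displacement = 1.0400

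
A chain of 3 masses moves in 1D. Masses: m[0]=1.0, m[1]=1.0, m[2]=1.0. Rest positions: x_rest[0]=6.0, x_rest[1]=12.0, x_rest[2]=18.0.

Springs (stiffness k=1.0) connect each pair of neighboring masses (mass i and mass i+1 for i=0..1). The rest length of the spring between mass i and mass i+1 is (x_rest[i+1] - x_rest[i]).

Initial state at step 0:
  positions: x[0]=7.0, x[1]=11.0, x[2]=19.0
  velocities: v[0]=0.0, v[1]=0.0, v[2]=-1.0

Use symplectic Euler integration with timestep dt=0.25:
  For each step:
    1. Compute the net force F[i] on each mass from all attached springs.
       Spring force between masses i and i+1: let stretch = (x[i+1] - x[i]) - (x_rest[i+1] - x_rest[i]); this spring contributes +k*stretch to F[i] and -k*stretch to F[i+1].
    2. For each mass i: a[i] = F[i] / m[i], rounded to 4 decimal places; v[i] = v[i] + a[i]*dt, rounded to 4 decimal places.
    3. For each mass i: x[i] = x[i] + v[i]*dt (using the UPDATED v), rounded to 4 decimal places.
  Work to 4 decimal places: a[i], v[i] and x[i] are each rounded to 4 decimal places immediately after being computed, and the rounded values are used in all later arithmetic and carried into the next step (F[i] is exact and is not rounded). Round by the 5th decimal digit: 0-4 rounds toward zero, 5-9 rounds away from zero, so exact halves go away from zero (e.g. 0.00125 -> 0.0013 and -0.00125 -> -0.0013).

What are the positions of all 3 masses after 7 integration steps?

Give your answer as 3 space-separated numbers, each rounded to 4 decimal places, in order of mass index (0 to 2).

Answer: 5.5601 13.1210 16.5692

Derivation:
Step 0: x=[7.0000 11.0000 19.0000] v=[0.0000 0.0000 -1.0000]
Step 1: x=[6.8750 11.2500 18.6250] v=[-0.5000 1.0000 -1.5000]
Step 2: x=[6.6484 11.6875 18.1641] v=[-0.9063 1.7500 -1.8438]
Step 3: x=[6.3618 12.2149 17.6734] v=[-1.1465 2.1094 -1.9630]
Step 4: x=[6.0660 12.7176 17.2165] v=[-1.1832 2.0108 -1.8276]
Step 5: x=[5.8109 13.0858 16.8534] v=[-1.0203 1.4726 -1.4523]
Step 6: x=[5.6355 13.2348 16.6299] v=[-0.7016 0.5958 -0.8942]
Step 7: x=[5.5601 13.1210 16.5692] v=[-0.3018 -0.4553 -0.2430]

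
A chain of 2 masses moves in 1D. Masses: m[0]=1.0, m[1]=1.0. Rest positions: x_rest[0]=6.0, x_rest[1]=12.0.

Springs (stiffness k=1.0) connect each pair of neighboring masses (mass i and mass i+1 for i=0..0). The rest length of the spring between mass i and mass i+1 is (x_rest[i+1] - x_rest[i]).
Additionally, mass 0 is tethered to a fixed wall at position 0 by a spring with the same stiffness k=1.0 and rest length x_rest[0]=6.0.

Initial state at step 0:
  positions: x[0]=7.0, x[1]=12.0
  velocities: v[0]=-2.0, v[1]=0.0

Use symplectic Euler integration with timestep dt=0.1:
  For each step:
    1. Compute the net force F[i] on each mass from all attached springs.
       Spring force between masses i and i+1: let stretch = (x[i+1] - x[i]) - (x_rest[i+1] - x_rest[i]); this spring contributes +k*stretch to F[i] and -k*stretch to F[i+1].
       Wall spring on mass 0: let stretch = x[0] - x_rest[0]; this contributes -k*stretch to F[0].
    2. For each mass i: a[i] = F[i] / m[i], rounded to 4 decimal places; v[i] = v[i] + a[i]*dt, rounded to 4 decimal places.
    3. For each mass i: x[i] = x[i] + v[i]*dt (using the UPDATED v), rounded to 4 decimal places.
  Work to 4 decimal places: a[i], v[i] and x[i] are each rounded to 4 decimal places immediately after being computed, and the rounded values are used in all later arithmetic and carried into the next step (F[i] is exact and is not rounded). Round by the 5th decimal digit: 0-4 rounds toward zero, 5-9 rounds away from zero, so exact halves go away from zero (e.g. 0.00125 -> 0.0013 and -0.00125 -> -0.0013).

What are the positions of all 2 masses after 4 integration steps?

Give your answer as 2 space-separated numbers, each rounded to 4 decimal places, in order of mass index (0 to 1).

Answer: 6.0468 12.0760

Derivation:
Step 0: x=[7.0000 12.0000] v=[-2.0000 0.0000]
Step 1: x=[6.7800 12.0100] v=[-2.2000 0.1000]
Step 2: x=[6.5445 12.0277] v=[-2.3550 0.1770]
Step 3: x=[6.2984 12.0506] v=[-2.4611 0.2287]
Step 4: x=[6.0468 12.0760] v=[-2.5157 0.2535]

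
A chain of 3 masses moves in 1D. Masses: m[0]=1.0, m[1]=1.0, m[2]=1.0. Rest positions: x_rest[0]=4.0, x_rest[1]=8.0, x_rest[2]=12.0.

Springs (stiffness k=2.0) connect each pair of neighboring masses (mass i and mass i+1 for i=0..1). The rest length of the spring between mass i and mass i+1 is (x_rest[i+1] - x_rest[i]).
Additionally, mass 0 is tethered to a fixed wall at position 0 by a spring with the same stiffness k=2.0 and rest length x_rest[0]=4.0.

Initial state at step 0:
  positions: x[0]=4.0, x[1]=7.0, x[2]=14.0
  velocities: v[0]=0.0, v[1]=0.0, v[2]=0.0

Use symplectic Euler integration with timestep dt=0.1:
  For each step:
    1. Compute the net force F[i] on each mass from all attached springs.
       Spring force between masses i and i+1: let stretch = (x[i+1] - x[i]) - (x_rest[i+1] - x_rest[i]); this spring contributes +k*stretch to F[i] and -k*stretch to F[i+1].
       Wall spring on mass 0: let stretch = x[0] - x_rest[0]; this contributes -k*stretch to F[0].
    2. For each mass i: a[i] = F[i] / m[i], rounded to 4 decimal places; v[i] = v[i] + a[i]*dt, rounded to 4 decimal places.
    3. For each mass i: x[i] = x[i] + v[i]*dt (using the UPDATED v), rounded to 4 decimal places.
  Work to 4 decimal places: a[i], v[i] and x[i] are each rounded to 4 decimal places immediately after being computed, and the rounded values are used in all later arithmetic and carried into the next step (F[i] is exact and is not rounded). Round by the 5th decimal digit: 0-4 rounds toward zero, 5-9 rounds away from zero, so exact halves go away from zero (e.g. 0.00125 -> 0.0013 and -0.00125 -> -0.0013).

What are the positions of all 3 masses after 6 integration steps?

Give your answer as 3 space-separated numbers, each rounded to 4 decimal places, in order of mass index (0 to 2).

Step 0: x=[4.0000 7.0000 14.0000] v=[0.0000 0.0000 0.0000]
Step 1: x=[3.9800 7.0800 13.9400] v=[-0.2000 0.8000 -0.6000]
Step 2: x=[3.9424 7.2352 13.8228] v=[-0.3760 1.5520 -1.1720]
Step 3: x=[3.8918 7.4563 13.6539] v=[-0.5059 2.2110 -1.6895]
Step 4: x=[3.8347 7.7301 13.4410] v=[-0.5714 2.7376 -2.1290]
Step 5: x=[3.7788 8.0402 13.1939] v=[-0.5593 3.1007 -2.4712]
Step 6: x=[3.7325 8.3681 12.9237] v=[-0.4628 3.2792 -2.7019]

Answer: 3.7325 8.3681 12.9237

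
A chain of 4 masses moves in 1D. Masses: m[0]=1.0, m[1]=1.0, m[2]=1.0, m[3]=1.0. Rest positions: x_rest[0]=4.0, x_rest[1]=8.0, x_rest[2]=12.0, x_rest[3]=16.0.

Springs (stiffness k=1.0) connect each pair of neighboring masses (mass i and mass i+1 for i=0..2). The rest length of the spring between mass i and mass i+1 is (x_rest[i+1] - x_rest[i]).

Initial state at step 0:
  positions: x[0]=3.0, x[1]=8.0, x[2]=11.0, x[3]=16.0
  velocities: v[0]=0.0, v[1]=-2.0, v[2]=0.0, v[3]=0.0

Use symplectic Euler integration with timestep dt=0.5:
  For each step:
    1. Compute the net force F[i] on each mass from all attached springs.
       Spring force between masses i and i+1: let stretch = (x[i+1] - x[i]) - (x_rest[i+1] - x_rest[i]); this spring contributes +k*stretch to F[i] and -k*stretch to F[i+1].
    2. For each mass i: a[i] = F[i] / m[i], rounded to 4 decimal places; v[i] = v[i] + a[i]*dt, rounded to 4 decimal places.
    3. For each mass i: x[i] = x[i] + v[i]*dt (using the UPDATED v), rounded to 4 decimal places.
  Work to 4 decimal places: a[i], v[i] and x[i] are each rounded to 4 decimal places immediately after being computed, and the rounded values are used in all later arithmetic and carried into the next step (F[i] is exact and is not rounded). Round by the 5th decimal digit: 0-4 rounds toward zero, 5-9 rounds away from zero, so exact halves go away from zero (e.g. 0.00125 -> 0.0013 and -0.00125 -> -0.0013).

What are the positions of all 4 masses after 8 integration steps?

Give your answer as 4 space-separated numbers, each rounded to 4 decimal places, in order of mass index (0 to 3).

Answer: 1.8406 5.0542 10.3093 12.7962

Derivation:
Step 0: x=[3.0000 8.0000 11.0000 16.0000] v=[0.0000 -2.0000 0.0000 0.0000]
Step 1: x=[3.2500 6.5000 11.5000 15.7500] v=[0.5000 -3.0000 1.0000 -0.5000]
Step 2: x=[3.3125 5.4375 11.8125 15.4375] v=[0.1250 -2.1250 0.6250 -0.6250]
Step 3: x=[2.9063 5.4375 11.4375 15.2188] v=[-0.8125 0.0000 -0.7500 -0.4375]
Step 4: x=[2.1329 6.3047 10.5078 15.0547] v=[-1.5469 1.7344 -1.8594 -0.3282]
Step 5: x=[1.4024 7.1798 9.6641 14.7539] v=[-1.4610 1.7501 -1.6875 -0.6017]
Step 6: x=[1.1163 7.2316 9.4717 14.1806] v=[-0.5723 0.1036 -0.3848 -1.1466]
Step 7: x=[1.3590 6.3146 9.8965 13.4301] v=[0.4854 -1.8340 0.8496 -1.5011]
Step 8: x=[1.8406 5.0542 10.3093 12.7962] v=[0.9632 -2.5209 0.8255 -1.2679]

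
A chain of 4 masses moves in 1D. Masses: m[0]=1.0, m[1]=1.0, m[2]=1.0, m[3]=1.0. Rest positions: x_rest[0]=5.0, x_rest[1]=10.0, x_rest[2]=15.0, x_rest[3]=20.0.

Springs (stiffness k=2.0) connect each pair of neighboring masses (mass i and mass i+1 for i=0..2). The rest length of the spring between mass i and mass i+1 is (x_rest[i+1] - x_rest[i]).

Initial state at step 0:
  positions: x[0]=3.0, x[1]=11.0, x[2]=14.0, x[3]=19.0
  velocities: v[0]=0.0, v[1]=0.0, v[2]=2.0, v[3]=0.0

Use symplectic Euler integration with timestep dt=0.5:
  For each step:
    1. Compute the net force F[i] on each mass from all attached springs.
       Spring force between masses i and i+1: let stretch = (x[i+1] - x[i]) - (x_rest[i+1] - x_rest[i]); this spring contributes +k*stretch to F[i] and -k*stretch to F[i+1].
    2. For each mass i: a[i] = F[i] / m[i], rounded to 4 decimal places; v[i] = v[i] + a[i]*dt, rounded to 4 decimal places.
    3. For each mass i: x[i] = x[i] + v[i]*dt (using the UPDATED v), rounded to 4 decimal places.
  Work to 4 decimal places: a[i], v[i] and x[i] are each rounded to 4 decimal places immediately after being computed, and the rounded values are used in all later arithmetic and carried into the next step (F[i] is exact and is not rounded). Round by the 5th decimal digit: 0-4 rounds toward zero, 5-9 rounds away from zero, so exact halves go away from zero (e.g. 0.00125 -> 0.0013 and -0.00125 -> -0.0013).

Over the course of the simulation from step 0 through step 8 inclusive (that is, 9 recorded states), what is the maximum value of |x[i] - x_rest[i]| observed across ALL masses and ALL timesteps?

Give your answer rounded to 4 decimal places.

Step 0: x=[3.0000 11.0000 14.0000 19.0000] v=[0.0000 0.0000 2.0000 0.0000]
Step 1: x=[4.5000 8.5000 16.0000 19.0000] v=[3.0000 -5.0000 4.0000 0.0000]
Step 2: x=[5.5000 7.7500 15.7500 20.0000] v=[2.0000 -1.5000 -0.5000 2.0000]
Step 3: x=[5.1250 9.8750 13.6250 21.3750] v=[-0.7500 4.2500 -4.2500 2.7500]
Step 4: x=[4.6250 11.5000 13.5000 21.3750] v=[-1.0000 3.2500 -0.2500 0.0000]
Step 5: x=[5.0625 10.6875 16.3125 19.9375] v=[0.8750 -1.6250 5.6250 -2.8750]
Step 6: x=[5.8125 9.8750 18.1250 19.1875] v=[1.5000 -1.6250 3.6250 -1.5000]
Step 7: x=[6.0938 11.1563 16.3438 20.4063] v=[0.5625 2.5625 -3.5625 2.4375]
Step 8: x=[6.4063 12.5001 14.0001 22.0938] v=[0.6250 2.6875 -4.6875 3.3750]
Max displacement = 3.1250

Answer: 3.1250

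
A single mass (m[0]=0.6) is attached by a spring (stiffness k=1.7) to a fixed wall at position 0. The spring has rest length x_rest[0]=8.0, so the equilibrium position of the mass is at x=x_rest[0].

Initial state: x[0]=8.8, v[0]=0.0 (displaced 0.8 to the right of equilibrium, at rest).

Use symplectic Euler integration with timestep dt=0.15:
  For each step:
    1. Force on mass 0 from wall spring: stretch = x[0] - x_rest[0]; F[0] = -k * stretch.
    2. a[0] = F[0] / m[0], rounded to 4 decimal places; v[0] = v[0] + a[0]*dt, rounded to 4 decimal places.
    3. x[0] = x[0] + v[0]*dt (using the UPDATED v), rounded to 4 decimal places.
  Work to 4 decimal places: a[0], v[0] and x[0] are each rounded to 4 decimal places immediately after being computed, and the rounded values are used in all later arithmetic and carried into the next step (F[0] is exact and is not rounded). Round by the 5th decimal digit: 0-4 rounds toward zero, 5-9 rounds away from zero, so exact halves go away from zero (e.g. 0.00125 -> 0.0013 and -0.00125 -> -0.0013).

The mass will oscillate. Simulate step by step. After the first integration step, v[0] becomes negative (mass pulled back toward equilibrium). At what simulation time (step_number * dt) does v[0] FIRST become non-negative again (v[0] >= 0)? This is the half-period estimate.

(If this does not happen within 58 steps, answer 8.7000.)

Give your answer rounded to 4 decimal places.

Step 0: x=[8.8000] v=[0.0000]
Step 1: x=[8.7490] v=[-0.3400]
Step 2: x=[8.6503] v=[-0.6583]
Step 3: x=[8.5101] v=[-0.9347]
Step 4: x=[8.3374] v=[-1.1515]
Step 5: x=[8.1432] v=[-1.2949]
Step 6: x=[7.9398] v=[-1.3558]
Step 7: x=[7.7403] v=[-1.3302]
Step 8: x=[7.5573] v=[-1.2198]
Step 9: x=[7.4025] v=[-1.0317]
Step 10: x=[7.2858] v=[-0.7778]
Step 11: x=[7.2147] v=[-0.4743]
Step 12: x=[7.1936] v=[-0.1406]
Step 13: x=[7.2239] v=[0.2021]
First v>=0 after going negative at step 13, time=1.9500

Answer: 1.9500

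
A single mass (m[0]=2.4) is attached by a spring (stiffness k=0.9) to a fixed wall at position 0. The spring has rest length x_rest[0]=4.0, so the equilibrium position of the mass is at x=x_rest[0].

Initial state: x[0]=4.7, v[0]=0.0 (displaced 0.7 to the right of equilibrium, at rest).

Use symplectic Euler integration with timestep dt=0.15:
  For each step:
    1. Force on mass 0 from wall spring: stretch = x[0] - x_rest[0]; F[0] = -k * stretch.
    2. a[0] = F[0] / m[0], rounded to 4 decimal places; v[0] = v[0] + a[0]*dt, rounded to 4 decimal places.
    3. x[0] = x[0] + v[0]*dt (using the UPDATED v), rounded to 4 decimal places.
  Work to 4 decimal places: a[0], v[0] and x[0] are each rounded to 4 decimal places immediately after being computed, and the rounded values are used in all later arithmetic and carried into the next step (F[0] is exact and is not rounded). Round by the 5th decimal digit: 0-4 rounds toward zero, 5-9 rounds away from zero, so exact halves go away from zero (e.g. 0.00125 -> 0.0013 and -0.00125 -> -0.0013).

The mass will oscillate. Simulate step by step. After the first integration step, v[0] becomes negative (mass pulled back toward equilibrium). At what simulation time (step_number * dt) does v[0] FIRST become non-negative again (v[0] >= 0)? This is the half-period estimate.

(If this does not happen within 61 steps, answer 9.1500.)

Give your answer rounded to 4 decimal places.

Step 0: x=[4.7000] v=[0.0000]
Step 1: x=[4.6941] v=[-0.0394]
Step 2: x=[4.6823] v=[-0.0784]
Step 3: x=[4.6648] v=[-0.1168]
Step 4: x=[4.6417] v=[-0.1542]
Step 5: x=[4.6132] v=[-0.1903]
Step 6: x=[4.5795] v=[-0.2248]
Step 7: x=[4.5409] v=[-0.2574]
Step 8: x=[4.4977] v=[-0.2878]
Step 9: x=[4.4503] v=[-0.3158]
Step 10: x=[4.3991] v=[-0.3411]
Step 11: x=[4.3446] v=[-0.3636]
Step 12: x=[4.2872] v=[-0.3830]
Step 13: x=[4.2273] v=[-0.3992]
Step 14: x=[4.1655] v=[-0.4120]
Step 15: x=[4.1023] v=[-0.4213]
Step 16: x=[4.0382] v=[-0.4271]
Step 17: x=[3.9738] v=[-0.4292]
Step 18: x=[3.9096] v=[-0.4277]
Step 19: x=[3.8462] v=[-0.4226]
Step 20: x=[3.7841] v=[-0.4139]
Step 21: x=[3.7238] v=[-0.4018]
Step 22: x=[3.6659] v=[-0.3863]
Step 23: x=[3.6108] v=[-0.3675]
Step 24: x=[3.5590] v=[-0.3456]
Step 25: x=[3.5109] v=[-0.3208]
Step 26: x=[3.4669] v=[-0.2933]
Step 27: x=[3.4274] v=[-0.2633]
Step 28: x=[3.3927] v=[-0.2311]
Step 29: x=[3.3632] v=[-0.1969]
Step 30: x=[3.3390] v=[-0.1611]
Step 31: x=[3.3204] v=[-0.1239]
Step 32: x=[3.3075] v=[-0.0857]
Step 33: x=[3.3005] v=[-0.0467]
Step 34: x=[3.2994] v=[-0.0074]
Step 35: x=[3.3042] v=[0.0320]
First v>=0 after going negative at step 35, time=5.2500

Answer: 5.2500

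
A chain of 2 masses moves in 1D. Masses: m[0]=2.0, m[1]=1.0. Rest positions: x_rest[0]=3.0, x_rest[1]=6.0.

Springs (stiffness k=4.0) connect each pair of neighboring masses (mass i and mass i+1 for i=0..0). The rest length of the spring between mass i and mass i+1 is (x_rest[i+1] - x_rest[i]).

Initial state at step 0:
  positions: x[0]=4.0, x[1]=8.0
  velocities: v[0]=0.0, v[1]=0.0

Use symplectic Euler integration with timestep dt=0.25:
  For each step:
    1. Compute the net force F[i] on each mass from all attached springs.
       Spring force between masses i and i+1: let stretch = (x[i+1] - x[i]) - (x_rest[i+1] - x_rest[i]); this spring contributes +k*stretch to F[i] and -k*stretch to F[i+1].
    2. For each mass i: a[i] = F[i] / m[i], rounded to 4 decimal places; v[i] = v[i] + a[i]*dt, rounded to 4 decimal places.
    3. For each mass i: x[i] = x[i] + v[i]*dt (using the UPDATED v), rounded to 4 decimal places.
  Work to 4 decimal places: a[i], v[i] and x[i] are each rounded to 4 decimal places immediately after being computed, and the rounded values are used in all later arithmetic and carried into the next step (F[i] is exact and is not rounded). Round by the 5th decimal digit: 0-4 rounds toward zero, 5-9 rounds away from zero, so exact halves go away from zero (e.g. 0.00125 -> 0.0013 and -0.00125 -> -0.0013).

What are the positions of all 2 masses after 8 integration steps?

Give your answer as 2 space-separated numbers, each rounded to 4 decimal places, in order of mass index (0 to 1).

Step 0: x=[4.0000 8.0000] v=[0.0000 0.0000]
Step 1: x=[4.1250 7.7500] v=[0.5000 -1.0000]
Step 2: x=[4.3281 7.3438] v=[0.8125 -1.6250]
Step 3: x=[4.5332 6.9336] v=[0.8204 -1.6407]
Step 4: x=[4.6634 6.6733] v=[0.5206 -1.0411]
Step 5: x=[4.6698 6.6606] v=[0.0256 -0.0510]
Step 6: x=[4.5501 6.9002] v=[-0.4790 0.9582]
Step 7: x=[4.3491 7.3022] v=[-0.8040 1.6081]
Step 8: x=[4.1422 7.7160] v=[-0.8275 1.6550]

Answer: 4.1422 7.7160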